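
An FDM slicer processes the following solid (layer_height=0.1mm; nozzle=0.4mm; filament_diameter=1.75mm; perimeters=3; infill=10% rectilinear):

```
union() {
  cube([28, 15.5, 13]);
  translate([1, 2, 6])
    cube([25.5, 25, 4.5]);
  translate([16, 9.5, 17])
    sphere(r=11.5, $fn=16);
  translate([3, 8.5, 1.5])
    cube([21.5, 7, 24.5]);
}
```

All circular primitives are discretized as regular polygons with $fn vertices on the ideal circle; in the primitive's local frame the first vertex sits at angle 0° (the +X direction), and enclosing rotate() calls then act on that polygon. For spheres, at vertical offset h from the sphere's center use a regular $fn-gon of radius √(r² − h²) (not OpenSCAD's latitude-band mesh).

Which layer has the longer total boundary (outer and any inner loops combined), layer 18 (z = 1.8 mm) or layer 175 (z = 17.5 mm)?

Layer 18 (z = 1.8): the cube (footprint 28×15.5) is included at this height (perimeter 87.00 mm); the cube at (1, 2) does not reach this height (z outside [6, 10.5]); the sphere at (16, 9.5) is not intersected at this z (|z−center|=15.200 > r=11.5); the cube at (3, 8.5) (footprint 21.5×7) is included at this height (perimeter 57.00 mm); Merging all regions: the 21.5×7 cube at (3, 8.5) lies entirely inside the 28×15.5 cube, so the union is just the 28×15.5 cube — boundary = 87.00 mm. So its perimeter = 87.00 mm. Layer 175 (z = 17.5): the cube does not reach this height (z outside [0, 13]); the cube at (1, 2) is absent (z outside [6, 10.5]); the sphere at (16, 9.5): section is a regular 16-gon, circumradius = √(r²−h²) = √(11.5²−0.5²) = 11.489 (perimeter = 2·16·11.489·sin(180°/16) = 71.73 mm); the 21.5×7 cube at (3, 8.5) contributes its full rectangle (perimeter 57.00 mm); Merging all regions: the regions partially overlap (shared area 135.64 mm²), so the edge portions inside another operand are dropped and the merged outline is re-measured after clipping — boundary = 76.46 mm. So its perimeter = 76.46 mm. Layer 18 is larger (87.00 vs 76.46 mm).

layer 18 (z = 1.8 mm)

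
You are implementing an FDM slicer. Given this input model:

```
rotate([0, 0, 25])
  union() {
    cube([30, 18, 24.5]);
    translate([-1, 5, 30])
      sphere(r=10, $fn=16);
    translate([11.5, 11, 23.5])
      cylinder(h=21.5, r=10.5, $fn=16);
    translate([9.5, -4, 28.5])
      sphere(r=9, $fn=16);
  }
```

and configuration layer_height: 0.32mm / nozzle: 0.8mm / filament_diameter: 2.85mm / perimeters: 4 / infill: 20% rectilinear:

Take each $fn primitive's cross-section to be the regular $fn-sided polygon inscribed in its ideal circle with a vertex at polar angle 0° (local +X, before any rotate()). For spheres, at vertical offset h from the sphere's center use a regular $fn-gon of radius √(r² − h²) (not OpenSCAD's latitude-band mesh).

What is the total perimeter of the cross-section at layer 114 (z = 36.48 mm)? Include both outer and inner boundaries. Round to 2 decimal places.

114.87 mm

At z = 36.48 mm: the cube is absent (z outside [0, 24.5]); the sphere at (-1, 5): section is a regular 16-gon, circumradius = √(r²−h²) = √(10²−6.48²) = 7.616 (perimeter = 2·16·7.616·sin(180°/16) = 47.55 mm); the r=10.5 cylinder at (11.5, 11) contributes a regular 16-gon of circumradius 10.5 (perimeter = 2·16·10.500·sin(180°/16) = 65.55 mm); the sphere at (9.5, -4): section is a regular 16-gon, circumradius = √(r²−h²) = √(9²−7.98²) = 4.162 (perimeter = 2·16·4.162·sin(180°/16) = 25.98 mm); Combining (union): the regions partially overlap (shared area 30.52 mm²), so the edge portions inside another operand are dropped and the merged outline is re-measured after clipping — boundary = 114.87 mm; (rotated 25° about Z; rotation is an isometry so areas/perimeters/island counts are preserved). Overall, the cross-section has 2 separate islands. Total boundary length (outer) = 114.87 mm.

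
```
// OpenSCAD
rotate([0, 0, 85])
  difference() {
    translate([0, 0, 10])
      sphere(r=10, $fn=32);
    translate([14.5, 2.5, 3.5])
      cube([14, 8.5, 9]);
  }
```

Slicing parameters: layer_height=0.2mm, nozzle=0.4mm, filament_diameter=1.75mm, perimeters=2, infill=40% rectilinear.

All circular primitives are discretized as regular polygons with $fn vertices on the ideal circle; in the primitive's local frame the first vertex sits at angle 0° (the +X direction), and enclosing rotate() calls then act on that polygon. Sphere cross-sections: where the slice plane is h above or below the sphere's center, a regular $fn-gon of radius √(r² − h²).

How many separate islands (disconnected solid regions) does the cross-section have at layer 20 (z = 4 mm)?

1

At z = 4 mm: the r=10 sphere slices to a regular 32-gon of circumradius 8.000 (√(r²−h²) with h=6 from center); the 14×8.5 cube at (14.5, 2.5) contributes its full rectangle; Taking the first minus the rest: starting from the r=10 sphere, the 14×8.5 cube at (14.5, 2.5) misses the remaining region (no effect) — 1 connected region; (whole slice rotated 85° about Z — lengths, areas and connectivity unchanged). Overall, the cross-section is a single solid region. Island count = 1.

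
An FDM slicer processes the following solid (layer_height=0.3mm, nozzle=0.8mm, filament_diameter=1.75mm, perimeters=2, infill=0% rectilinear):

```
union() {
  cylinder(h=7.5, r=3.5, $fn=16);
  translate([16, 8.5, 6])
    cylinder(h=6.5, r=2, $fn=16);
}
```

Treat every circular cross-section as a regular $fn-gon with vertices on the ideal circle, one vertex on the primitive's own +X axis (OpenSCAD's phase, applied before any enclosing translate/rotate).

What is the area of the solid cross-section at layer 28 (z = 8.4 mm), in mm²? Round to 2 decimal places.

At z = 8.4 mm: the cylinder is not intersected at this z (z outside [0, 7.5]); the cylinder at (16, 8.5): section is a regular 16-gon, circumradius r=2 (area = (16/2)·2.000²·sin(360°/16) = 12.25 mm²); Merging all regions: only the r=2 cylinder at (16, 8.5) is present, so the union is just that shape — area = 12.25 mm². Overall, the cross-section is a single solid region. Net area = 12.25 mm².

12.25 mm²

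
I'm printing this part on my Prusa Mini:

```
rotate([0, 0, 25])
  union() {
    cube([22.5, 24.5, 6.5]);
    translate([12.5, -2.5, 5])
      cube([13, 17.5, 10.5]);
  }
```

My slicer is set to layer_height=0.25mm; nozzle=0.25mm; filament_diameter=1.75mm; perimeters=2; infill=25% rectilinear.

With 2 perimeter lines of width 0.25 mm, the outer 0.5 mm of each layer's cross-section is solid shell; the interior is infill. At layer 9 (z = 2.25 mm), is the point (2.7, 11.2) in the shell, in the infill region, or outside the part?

infill

At z = 2.25 mm: the cube (footprint 22.5×24.5) is included at this height; the cube at (12.5, -2.5) does not reach this height (z outside [5, 15.5]); Combining (union): only the 22.5×24.5 cube is present, so the union is just that shape — 1 connected region; (whole slice rotated 25° about Z — lengths, areas and connectivity unchanged). Overall, the cross-section is a single solid region. Undo the 25° rotation: the query point maps to (7.180, 9.010) in the un-rotated model frame. The nearest boundary edge runs (0.00, 24.50)→(0.00, 0.00); distance from the point to it = 7.18 mm. The point is inside the cross-section and 7.18 mm from the nearest boundary — more than the 0.5 mm shell width (2 × 0.25), so it's in the infill interior.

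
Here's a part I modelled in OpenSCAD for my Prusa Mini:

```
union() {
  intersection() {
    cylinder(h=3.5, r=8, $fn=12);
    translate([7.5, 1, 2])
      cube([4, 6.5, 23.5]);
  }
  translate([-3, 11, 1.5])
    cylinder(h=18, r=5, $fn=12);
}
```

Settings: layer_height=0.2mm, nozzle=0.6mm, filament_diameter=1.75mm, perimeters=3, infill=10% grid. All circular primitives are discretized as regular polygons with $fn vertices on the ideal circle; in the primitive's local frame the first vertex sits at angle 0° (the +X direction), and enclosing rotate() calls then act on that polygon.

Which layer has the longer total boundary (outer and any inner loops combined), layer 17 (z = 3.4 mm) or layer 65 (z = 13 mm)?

Layer 17 (z = 3.4): the cylinder: section is a regular 12-gon, circumradius r=8 (perimeter = 2·12·8.000·sin(180°/12) = 49.69 mm); the cube at (7.5, 1) (footprint 4×6.5) is included at this height (perimeter 21.00 mm); Taking the intersection: the 4×6.5 cube at (7.5, 1) partially overlaps the r=8 cylinder; clipping to the common part keeps 0.10 mm² — boundary = 1.99 mm; the cylinder at (-3, 11): section is a regular 12-gon, circumradius r=5 (perimeter = 2·12·5.000·sin(180°/12) = 31.06 mm); Merging all regions: the 2 present regions are separate (no shared area or edge), so areas and boundary lengths simply add and each stays a separate island — boundary = 33.05 mm. So its perimeter = 33.05 mm. Layer 65 (z = 13): the cylinder is not intersected at this z (z outside [0, 3.5]); the 4×6.5 cube at (7.5, 1) contributes its full rectangle (perimeter 21.00 mm); Keeping only the common overlap: at least one operand is absent at this height, so nothing remains; the r=5 cylinder at (-3, 11) gives a regular 12-gon of circumradius 5 (constant along its height) (perimeter = 2·12·5.000·sin(180°/12) = 31.06 mm); Combining (union): only the r=5 cylinder at (-3, 11) is present, so the union is just that shape — boundary = 31.06 mm. So its perimeter = 31.06 mm. Layer 17 is larger (33.05 vs 31.06 mm).

layer 17 (z = 3.4 mm)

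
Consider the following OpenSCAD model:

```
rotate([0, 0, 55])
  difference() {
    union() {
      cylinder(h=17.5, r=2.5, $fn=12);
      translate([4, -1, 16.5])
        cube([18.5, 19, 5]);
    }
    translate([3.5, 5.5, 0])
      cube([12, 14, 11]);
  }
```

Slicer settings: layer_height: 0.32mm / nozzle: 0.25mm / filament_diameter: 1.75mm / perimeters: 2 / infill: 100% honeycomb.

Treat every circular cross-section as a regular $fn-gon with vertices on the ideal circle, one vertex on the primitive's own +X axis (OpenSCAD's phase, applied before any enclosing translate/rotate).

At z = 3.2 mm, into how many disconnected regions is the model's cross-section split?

At z = 3.2 mm: the r=2.5 cylinder gives a regular 12-gon of circumradius 2.5 (constant along its height); the cube at (4, -1) is not intersected at this z (z outside [16.5, 21.5]); Taking the union: only the r=2.5 cylinder is present, so the union is just that shape — 1 connected region; the cube at (3.5, 5.5) is present — its section is the full 12×14 rectangle; After the difference (first − rest): starting from the result so far, the 12×14 cube at (3.5, 5.5) misses the remaining region (no effect) — 1 connected region; (rotated 55° about Z; rotation is an isometry so areas/perimeters/island counts are preserved). The result has 1 disconnected region.

1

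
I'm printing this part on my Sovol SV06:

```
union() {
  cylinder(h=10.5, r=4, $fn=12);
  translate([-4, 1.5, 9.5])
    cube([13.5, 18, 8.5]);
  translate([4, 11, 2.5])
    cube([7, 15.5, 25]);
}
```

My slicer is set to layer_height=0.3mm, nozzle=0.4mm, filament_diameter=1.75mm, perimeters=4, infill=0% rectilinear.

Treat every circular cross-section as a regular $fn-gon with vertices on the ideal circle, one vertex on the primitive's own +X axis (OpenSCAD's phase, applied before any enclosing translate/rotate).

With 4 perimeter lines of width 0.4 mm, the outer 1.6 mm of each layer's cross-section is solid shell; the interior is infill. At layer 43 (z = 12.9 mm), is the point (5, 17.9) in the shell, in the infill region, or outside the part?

At z = 12.9 mm: the cylinder is absent (z outside [0, 10.5]); the cube at (-4, 1.5) (footprint 13.5×18) is included at this height; the 7×15.5 cube at (4, 11) contributes its full rectangle; Combining (union): the regions partially overlap (shared area 46.75 mm²), so overlapping operands fuse into one piece — 1 connected region. Overall, the cross-section is a single solid region. The nearest boundary edge runs (-4.00, 19.50)→(4.00, 19.50); distance from the point to it = 1.89 mm. The point is inside the cross-section and 1.89 mm from the nearest boundary — more than the 1.6 mm shell width (4 × 0.4), so it's in the infill interior.

infill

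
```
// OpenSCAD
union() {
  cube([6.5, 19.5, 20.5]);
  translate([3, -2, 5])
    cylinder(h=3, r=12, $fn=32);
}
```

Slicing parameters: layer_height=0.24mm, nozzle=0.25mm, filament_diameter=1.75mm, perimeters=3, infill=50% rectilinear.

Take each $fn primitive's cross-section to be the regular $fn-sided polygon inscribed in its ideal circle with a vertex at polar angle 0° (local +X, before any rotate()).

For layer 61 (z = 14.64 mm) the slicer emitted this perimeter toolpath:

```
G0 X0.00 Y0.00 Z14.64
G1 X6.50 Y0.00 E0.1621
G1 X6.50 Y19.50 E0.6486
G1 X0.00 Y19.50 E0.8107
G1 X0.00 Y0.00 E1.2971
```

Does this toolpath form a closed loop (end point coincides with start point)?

Start point (G0): (0.00, 0.00). End point (last G1): the path returns to the start — closed.

yes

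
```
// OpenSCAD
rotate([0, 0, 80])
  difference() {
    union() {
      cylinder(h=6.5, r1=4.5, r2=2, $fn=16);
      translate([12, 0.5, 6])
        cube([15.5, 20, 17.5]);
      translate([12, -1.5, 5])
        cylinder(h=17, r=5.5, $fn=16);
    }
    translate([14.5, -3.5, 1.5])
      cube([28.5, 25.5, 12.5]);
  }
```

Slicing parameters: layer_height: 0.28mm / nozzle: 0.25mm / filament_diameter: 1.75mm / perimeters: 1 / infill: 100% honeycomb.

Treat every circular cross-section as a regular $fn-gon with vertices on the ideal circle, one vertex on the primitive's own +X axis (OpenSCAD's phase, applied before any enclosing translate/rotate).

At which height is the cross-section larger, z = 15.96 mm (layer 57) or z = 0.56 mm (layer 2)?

layer 57 (z = 15.96 mm)

Layer 57 (z = 15.96): the cone does not reach this height (z outside [0, 6.5]); the cube at (12, 0.5) (footprint 15.5×20) is included at this height (area 310.00 mm²); the r=5.5 cylinder at (12, -1.5) gives a regular 16-gon of circumradius 5.5 (constant along its height) (area = (16/2)·5.500²·sin(360°/16) = 92.61 mm²); Combining (union): the regions partially overlap — summed areas 402.61 mm² minus the doubly-counted overlap 12.55 mm² gives 390.06 mm² — area = 390.06 mm²; the cube at (14.5, -3.5) does not reach this height (z outside [1.5, 14]); Subtracting the remaining from the first: none of the subtracted shapes is present at this height, so that combined region is unchanged — area = 390.06 mm²; (rotated 80° about Z; rotation is an isometry so areas/perimeters/island counts are preserved). So its area = 390.06 mm². Layer 2 (z = 0.56): the cone: at t=0.086 of its height the radius interpolates to r₁+(r₂−r₁)t = 4.285, giving a regular 16-gon of that circumradius (area = (16/2)·4.285²·sin(360°/16) = 56.20 mm²); the cube at (12, 0.5) is not intersected at this z (z outside [6, 23.5]); the cylinder at (12, -1.5) is absent (z outside [5, 22]); Taking the union: only the cone is present, so the union is just that shape — area = 56.20 mm²; the cube at (14.5, -3.5) is not intersected at this z (z outside [1.5, 14]); Subtracting the remaining from the first: none of the subtracted shapes is present at this height, so the result so far is unchanged — area = 56.20 mm²; (rotated 80° about Z; rotation is an isometry so areas/perimeters/island counts are preserved). So its area = 56.20 mm². Layer 57 is larger (390.06 vs 56.20 mm²).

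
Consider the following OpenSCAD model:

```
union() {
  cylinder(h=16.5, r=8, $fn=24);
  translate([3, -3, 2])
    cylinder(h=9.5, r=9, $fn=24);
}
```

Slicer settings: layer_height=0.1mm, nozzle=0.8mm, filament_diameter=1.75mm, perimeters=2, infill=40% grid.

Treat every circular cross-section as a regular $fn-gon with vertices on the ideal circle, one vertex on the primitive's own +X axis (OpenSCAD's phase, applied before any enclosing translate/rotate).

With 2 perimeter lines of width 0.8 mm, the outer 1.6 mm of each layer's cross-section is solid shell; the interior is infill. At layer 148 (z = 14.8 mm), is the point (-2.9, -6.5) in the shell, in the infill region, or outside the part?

shell

At z = 14.8 mm: the r=8 cylinder contributes a regular 24-gon of circumradius 8; the cylinder at (3, -3) is not intersected at this z (z outside [2, 11.5]); Combining (union): only the r=8 cylinder is present, so the union is just that shape — 1 connected region. Overall, the cross-section is a single solid region. The nearest boundary edge runs (-4.00, -6.93)→(-2.07, -7.73); distance from the point to it = 0.82 mm. The point is inside the cross-section, 0.82 mm from the nearest boundary — within the 1.6 mm shell band (2 × 0.8).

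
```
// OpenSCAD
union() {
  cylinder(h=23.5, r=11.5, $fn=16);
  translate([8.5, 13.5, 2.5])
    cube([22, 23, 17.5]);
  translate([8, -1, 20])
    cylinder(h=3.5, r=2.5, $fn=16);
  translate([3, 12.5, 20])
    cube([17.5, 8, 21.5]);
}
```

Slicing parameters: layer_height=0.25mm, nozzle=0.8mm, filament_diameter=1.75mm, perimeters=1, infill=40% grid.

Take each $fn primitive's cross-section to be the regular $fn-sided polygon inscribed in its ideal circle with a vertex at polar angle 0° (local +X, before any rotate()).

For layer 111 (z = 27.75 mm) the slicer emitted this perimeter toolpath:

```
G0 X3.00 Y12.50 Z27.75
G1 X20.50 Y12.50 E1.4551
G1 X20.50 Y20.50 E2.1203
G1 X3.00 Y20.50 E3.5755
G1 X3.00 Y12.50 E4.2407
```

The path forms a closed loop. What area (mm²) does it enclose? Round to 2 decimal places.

Apply the shoelace formula to the sequence of (X, Y) vertices; enclosed area = 140.00 mm².

140.00 mm²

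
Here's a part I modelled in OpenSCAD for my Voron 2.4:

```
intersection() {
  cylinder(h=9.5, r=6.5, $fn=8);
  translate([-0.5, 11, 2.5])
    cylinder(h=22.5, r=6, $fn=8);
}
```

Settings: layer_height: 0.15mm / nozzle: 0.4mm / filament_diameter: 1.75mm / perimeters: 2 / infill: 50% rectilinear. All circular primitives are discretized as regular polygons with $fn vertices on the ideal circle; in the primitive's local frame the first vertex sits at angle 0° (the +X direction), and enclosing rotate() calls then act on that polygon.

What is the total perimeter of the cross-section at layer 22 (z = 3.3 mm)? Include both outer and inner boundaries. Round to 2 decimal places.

7.84 mm

At z = 3.3 mm: the r=6.5 cylinder gives a regular 8-gon of circumradius 6.5 (constant along its height) (perimeter = 2·8·6.500·sin(180°/8) = 39.80 mm); the cylinder at (-0.5, 11): section is a regular 8-gon, circumradius r=6 (perimeter = 2·8·6.000·sin(180°/8) = 36.74 mm); Taking the intersection: the r=6 cylinder at (-0.5, 11) partially overlaps the r=6.5 cylinder; clipping to the common part keeps 2.66 mm² — boundary = 7.84 mm. Overall, the cross-section is a single solid region. Total boundary length (outer) = 7.84 mm.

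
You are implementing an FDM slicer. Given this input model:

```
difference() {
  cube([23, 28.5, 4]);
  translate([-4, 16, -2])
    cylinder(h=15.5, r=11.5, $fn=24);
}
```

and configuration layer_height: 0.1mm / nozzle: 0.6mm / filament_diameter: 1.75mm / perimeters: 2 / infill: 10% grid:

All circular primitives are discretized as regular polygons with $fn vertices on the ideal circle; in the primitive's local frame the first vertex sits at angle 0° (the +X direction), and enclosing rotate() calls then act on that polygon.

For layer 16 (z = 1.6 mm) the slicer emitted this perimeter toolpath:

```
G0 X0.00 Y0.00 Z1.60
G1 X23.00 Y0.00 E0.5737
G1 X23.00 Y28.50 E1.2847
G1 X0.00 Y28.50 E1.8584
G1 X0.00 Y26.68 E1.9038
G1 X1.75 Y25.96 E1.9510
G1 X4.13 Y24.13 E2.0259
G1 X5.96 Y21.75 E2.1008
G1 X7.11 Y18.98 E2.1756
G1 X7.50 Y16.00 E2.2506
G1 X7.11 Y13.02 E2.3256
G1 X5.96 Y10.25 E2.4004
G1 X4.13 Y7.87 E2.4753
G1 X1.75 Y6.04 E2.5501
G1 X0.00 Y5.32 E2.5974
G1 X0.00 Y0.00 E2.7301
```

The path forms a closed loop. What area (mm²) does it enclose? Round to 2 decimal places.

Apply the shoelace formula to the sequence of (X, Y) vertices; enclosed area = 539.72 mm².

539.72 mm²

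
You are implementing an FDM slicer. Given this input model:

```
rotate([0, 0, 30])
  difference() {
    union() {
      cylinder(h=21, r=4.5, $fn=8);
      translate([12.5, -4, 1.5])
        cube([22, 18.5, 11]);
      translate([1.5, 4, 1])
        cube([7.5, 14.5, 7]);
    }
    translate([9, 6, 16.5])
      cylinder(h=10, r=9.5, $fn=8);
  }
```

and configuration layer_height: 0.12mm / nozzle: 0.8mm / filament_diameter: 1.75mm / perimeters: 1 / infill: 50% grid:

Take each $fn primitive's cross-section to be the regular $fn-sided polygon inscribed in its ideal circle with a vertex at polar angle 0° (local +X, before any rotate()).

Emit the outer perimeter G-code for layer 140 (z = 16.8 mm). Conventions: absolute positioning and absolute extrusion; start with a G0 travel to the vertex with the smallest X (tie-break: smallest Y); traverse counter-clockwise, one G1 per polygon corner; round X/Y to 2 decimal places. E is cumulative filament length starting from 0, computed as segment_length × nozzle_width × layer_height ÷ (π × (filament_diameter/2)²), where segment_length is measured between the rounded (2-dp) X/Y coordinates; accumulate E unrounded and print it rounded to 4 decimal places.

At z = 16.8 mm: the r=4.5 cylinder contributes a regular 8-gon of circumradius 4.5; the cube at (12.5, -4) is absent (z outside [1.5, 12.5]); the cube at (1.5, 4) does not reach this height (z outside [1, 8]); Taking the union: only the r=4.5 cylinder is present, so the union is just that shape — 1 connected region; the cylinder at (9, 6): section is a regular 8-gon, circumradius r=9.5; After the difference (first − rest): starting from the result so far, the r=9.5 cylinder at (9, 6) partially overlaps it — only the 11.83 mm² overlap (of its 255.27 mm²) is removed, clipping the outline — 1 connected region; (whole slice rotated 30° about Z — lengths, areas and connectivity unchanged). The outline is a single polygon with 9 vertices. Extrusion per mm of travel: 0.8 × 0.12 / (π × 0.875²) = 0.039912. Accumulating E over each segment gives final E = 1.0646.

G0 X-4.35 Y1.16 Z16.80
G1 X-3.90 Y-2.25 E0.1373
G1 X-1.16 Y-4.35 E0.2751
G1 X2.25 Y-3.90 E0.4123
G1 X4.35 Y-1.16 E0.5501
G1 X4.09 Y0.75 E0.6271
G1 X2.34 Y0.52 E0.6975
G1 X-2.09 Y3.92 E0.9204
G1 X-2.25 Y3.90 E0.9268
G1 X-4.35 Y1.16 E1.0646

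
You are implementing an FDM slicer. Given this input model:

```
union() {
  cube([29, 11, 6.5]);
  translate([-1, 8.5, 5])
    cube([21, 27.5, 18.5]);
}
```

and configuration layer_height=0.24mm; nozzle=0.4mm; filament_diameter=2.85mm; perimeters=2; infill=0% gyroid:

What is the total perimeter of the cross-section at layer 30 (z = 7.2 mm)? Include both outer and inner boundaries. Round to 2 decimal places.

At z = 7.2 mm: the cube does not reach this height (z outside [0, 6.5]); the cube at (-1, 8.5) (footprint 21×27.5) is included at this height (perimeter 97.00 mm); Combining (union): only the 21×27.5 cube at (-1, 8.5) is present, so the union is just that shape — boundary = 97.00 mm. Overall, the cross-section is a single solid region. Total boundary length (outer) = 97.00 mm.

97.00 mm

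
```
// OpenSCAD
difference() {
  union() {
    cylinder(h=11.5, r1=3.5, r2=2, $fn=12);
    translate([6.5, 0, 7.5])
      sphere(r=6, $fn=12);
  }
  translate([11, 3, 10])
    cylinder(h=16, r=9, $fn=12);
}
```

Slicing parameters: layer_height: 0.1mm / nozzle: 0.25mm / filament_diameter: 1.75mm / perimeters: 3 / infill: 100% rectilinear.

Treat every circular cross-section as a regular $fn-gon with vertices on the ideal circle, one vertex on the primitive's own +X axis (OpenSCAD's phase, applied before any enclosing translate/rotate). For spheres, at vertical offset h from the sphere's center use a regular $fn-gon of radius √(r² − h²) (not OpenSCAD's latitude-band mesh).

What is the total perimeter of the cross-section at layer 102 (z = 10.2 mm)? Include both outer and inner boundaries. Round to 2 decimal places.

At z = 10.2 mm: the cone (r1=3.5→r2=2) has section circumradius 2.170 here — a regular 12-gon (perimeter = 2·12·2.170·sin(180°/12) = 13.48 mm); the r=6 sphere at (6.5, 0) slices to a regular 12-gon of circumradius 5.358 (√(r²−h²) with h=2.7 from center) (perimeter = 2·12·5.358·sin(180°/12) = 33.28 mm); Merging all regions: the regions partially overlap (shared area 1.76 mm²), so the edge portions inside another operand are dropped and the merged outline is re-measured after clipping — boundary = 40.54 mm; the r=9 cylinder at (11, 3) contributes a regular 12-gon of circumradius 9 (perimeter = 2·12·9.000·sin(180°/12) = 55.90 mm); Taking the first minus the rest: starting from that combined region, the r=9 cylinder at (11, 3) partially overlaps it — only the 72.42 mm² overlap (of its 243.00 mm²) is removed, clipping the outline — boundary = 29.96 mm. Overall, the cross-section is a single solid region. Total boundary length (outer) = 29.96 mm.

29.96 mm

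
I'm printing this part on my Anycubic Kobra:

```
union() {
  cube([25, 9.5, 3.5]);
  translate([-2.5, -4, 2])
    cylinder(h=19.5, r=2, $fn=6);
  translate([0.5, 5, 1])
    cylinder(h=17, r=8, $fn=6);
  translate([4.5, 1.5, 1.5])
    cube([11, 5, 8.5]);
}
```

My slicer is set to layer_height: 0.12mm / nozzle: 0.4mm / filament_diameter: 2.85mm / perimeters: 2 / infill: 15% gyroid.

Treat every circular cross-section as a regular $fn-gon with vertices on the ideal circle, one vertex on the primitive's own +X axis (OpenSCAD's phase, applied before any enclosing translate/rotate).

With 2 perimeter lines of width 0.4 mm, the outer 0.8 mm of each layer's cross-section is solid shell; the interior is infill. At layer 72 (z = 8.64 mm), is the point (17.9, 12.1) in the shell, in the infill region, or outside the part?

outside

At z = 8.64 mm: the cube is not intersected at this z (z outside [0, 3.5]); the cylinder at (-2.5, -4): section is a regular 6-gon, circumradius r=2; the r=8 cylinder at (0.5, 5) contributes a regular 6-gon of circumradius 8; the cube at (4.5, 1.5) (footprint 11×5) is included at this height; Combining (union): the regions partially overlap (shared area 15.81 mm²), so overlapping operands fuse into one piece — 2 connected regions. Overall, the cross-section has 2 separate islands. The nearest boundary edge runs (7.63, 6.50)→(15.50, 6.50); distance from the point to it = 6.09 mm. The point is not inside any of the regions above, so it lies outside the cross-section (6.09 mm from the nearest boundary).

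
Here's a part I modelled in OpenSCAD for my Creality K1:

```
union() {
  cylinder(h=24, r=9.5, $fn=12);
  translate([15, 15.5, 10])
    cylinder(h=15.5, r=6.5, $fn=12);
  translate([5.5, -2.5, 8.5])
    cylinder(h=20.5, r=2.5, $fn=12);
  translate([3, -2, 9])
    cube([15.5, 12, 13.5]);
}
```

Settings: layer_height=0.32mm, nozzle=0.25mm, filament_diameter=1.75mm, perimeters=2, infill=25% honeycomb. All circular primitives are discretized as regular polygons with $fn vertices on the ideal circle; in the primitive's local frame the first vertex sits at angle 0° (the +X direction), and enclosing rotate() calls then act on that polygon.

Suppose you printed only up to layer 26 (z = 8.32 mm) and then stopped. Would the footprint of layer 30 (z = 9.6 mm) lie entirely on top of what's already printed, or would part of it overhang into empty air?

Compare the two slices. At z = 8.32: the r=9.5 cylinder contributes a regular 12-gon of circumradius 9.5 (area = (12/2)·9.500²·sin(360°/12) = 270.75 mm²); the cylinder at (15, 15.5) is absent (z outside [10, 25.5]); the cylinder at (5.5, -2.5) is not intersected at this z (z outside [8.5, 29]); the cube at (3, -2) is not intersected at this z (z outside [9, 22.5]); Combining (union): only the r=9.5 cylinder is present, so the union is just that shape — area = 270.75 mm². At z = 9.6: the r=9.5 cylinder contributes a regular 12-gon of circumradius 9.5 (area = (12/2)·9.500²·sin(360°/12) = 270.75 mm²); the cylinder at (15, 15.5) is absent (z outside [10, 25.5]); the cylinder at (5.5, -2.5): section is a regular 12-gon, circumradius r=2.5 (area = (12/2)·2.500²·sin(360°/12) = 18.75 mm²); the 15.5×12 cube at (3, -2) contributes its full rectangle (area 186.00 mm²); Merging all regions: the regions partially overlap — summed areas 475.50 mm² minus the doubly-counted overlap 71.61 mm² gives 403.89 mm² — area = 403.89 mm². Checking containment: at z = 9.6 the cross-section extends beyond the z = 8.32 cross-section by about 133.14 mm².

part overhangs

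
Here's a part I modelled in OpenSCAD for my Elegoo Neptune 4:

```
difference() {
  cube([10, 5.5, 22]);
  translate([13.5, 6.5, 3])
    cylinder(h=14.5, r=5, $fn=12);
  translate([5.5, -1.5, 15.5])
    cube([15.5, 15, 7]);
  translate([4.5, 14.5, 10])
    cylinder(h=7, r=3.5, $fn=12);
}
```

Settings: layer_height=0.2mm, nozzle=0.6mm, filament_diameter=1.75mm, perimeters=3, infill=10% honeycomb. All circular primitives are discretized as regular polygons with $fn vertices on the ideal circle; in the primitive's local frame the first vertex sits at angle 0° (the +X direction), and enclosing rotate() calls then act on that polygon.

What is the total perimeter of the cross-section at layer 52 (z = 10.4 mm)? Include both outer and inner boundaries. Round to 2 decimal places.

At z = 10.4 mm: the 10×5.5 cube contributes its full rectangle (perimeter 31.00 mm); the cylinder at (13.5, 6.5): section is a regular 12-gon, circumradius r=5 (perimeter = 2·12·5.000·sin(180°/12) = 31.06 mm); the cube at (5.5, -1.5) does not reach this height (z outside [15.5, 22.5]); the r=3.5 cylinder at (4.5, 14.5) gives a regular 12-gon of circumradius 3.5 (constant along its height) (perimeter = 2·12·3.500·sin(180°/12) = 21.74 mm); Subtracting the remaining from the first: starting from the 10×5.5 cube, the r=5 cylinder at (13.5, 6.5) partially overlaps it — only the 1.89 mm² overlap (of its 75.00 mm²) is removed, clipping the outline; the r=3.5 cylinder at (4.5, 14.5) misses the remaining region (no effect) — boundary = 30.16 mm. Overall, the cross-section is a single solid region. Total boundary length (outer) = 30.16 mm.

30.16 mm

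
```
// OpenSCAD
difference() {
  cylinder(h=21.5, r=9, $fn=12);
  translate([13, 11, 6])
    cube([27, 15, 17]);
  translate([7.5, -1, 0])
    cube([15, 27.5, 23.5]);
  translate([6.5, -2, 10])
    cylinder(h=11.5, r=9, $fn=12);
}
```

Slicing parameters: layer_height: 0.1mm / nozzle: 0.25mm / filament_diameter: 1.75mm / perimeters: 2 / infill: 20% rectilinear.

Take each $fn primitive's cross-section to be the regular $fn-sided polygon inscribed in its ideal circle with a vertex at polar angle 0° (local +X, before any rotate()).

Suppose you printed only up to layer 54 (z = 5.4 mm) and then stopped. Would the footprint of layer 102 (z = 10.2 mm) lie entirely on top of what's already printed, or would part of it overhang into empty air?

Compare the two slices. At z = 5.4: the r=9 cylinder gives a regular 12-gon of circumradius 9 (constant along its height) (area = (12/2)·9.000²·sin(360°/12) = 243.00 mm²); the cube at (13, 11) is absent (z outside [6, 23]); the cube at (7.5, -1) (footprint 15×27.5) is included at this height (area 412.50 mm²); the cylinder at (6.5, -2) is absent (z outside [10, 21.5]); Subtracting the remaining from the first: starting from the r=9 cylinder (243.00 mm²), the 15×27.5 cube at (7.5, -1) partially overlaps it — only the 5.45 mm² overlap (of its 412.50 mm²) is removed, clipping the outline — area = 237.55 mm². At z = 10.2: the r=9 cylinder contributes a regular 12-gon of circumradius 9 (area = (12/2)·9.000²·sin(360°/12) = 243.00 mm²); the 27×15 cube at (13, 11) contributes its full rectangle (area 405.00 mm²); the 15×27.5 cube at (7.5, -1) contributes its full rectangle (area 412.50 mm²); the r=9 cylinder at (6.5, -2) contributes a regular 12-gon of circumradius 9 (area = (12/2)·9.000²·sin(360°/12) = 243.00 mm²); Taking the first minus the rest: starting from the r=9 cylinder (243.00 mm²), the 27×15 cube at (13, 11) misses the remaining region (no effect); the 15×27.5 cube at (7.5, -1) partially overlaps it — only the 5.45 mm² overlap (of its 412.50 mm²) is removed, clipping the outline; the r=9 cylinder at (6.5, -2) partially overlaps it — only the 120.66 mm² overlap (of its 243.00 mm²) is removed, clipping the outline — area = 116.90 mm². Checking containment: the cross-section at z = 10.2 is a subset of the cross-section at z = 5.4.

entirely on top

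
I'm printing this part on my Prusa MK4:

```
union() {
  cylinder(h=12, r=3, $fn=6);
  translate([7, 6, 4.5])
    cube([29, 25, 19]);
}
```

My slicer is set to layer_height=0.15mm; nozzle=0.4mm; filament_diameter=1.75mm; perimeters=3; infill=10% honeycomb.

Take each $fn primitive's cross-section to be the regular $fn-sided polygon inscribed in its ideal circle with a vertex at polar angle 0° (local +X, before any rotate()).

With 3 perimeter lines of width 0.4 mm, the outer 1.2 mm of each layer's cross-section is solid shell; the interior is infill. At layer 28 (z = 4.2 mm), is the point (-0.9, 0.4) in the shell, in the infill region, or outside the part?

infill

At z = 4.2 mm: the cylinder: section is a regular 6-gon, circumradius r=3; the cube at (7, 6) is not intersected at this z (z outside [4.5, 23.5]); Taking the union: only the r=3 cylinder is present, so the union is just that shape — 1 connected region. Overall, the cross-section is a single solid region. The nearest boundary edge runs (-1.50, 2.60)→(-3.00, 0.00); distance from the point to it = 1.62 mm. The point is inside the cross-section and 1.62 mm from the nearest boundary — more than the 1.2 mm shell width (3 × 0.4), so it's in the infill interior.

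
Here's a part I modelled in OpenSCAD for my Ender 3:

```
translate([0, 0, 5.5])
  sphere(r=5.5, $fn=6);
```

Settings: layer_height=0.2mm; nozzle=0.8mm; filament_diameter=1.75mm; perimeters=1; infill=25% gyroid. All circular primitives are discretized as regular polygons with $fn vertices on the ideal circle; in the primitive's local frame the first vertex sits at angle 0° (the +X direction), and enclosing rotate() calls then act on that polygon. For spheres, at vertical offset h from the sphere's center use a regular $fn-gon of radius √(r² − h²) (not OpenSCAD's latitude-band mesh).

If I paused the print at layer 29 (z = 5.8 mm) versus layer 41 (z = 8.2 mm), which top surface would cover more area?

Layer 29 (z = 5.8): the r=5.5 sphere contributes a regular 6-gon of circumradius √(5.5²−0.3²) = 5.492 (area = (6/2)·5.492²·sin(360°/6) = 78.36 mm²). So its area = 78.36 mm². Layer 41 (z = 8.2): the r=5.5 sphere contributes a regular 6-gon of circumradius √(5.5²−2.7²) = 4.792 (area = (6/2)·4.792²·sin(360°/6) = 59.65 mm²). So its area = 59.65 mm². Layer 29 is larger (78.36 vs 59.65 mm²).

layer 29 (z = 5.8 mm)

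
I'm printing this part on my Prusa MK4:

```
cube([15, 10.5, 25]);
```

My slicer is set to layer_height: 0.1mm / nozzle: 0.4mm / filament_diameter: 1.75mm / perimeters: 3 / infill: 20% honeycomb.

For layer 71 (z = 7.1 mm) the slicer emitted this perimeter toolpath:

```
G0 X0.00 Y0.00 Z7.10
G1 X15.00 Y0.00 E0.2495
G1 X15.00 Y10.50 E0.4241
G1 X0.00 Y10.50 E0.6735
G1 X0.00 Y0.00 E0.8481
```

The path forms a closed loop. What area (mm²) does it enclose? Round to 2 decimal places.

Apply the shoelace formula to the sequence of (X, Y) vertices; enclosed area = 157.50 mm².

157.50 mm²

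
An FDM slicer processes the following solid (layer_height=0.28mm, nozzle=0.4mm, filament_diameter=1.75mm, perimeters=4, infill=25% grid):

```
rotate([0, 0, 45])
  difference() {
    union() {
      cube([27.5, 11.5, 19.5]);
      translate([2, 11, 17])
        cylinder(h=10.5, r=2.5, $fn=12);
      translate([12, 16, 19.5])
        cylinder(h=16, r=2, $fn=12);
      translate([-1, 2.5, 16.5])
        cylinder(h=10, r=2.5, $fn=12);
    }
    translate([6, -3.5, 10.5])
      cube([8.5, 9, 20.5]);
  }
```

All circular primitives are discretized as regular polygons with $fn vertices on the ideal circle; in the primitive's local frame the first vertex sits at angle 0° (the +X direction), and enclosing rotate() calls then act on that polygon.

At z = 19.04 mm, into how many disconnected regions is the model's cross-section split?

1

At z = 19.04 mm: the 27.5×11.5 cube contributes its full rectangle; the cylinder at (2, 11): section is a regular 12-gon, circumradius r=2.5; the cylinder at (12, 16) does not reach this height (z outside [19.5, 35.5]); the cylinder at (-1, 2.5): section is a regular 12-gon, circumradius r=2.5; Combining (union): the regions partially overlap (shared area 15.81 mm²), so overlapping operands fuse into one piece — 1 connected region; the 8.5×9 cube at (6, -3.5) contributes its full rectangle; Subtracting the remaining from the first: starting from that combined region, the 8.5×9 cube at (6, -3.5) partially overlaps it — only the 46.75 mm² overlap (of its 76.50 mm²) is removed, clipping the outline — 1 connected region; (whole slice rotated 45° about Z — lengths, areas and connectivity unchanged). The result has 1 disconnected region.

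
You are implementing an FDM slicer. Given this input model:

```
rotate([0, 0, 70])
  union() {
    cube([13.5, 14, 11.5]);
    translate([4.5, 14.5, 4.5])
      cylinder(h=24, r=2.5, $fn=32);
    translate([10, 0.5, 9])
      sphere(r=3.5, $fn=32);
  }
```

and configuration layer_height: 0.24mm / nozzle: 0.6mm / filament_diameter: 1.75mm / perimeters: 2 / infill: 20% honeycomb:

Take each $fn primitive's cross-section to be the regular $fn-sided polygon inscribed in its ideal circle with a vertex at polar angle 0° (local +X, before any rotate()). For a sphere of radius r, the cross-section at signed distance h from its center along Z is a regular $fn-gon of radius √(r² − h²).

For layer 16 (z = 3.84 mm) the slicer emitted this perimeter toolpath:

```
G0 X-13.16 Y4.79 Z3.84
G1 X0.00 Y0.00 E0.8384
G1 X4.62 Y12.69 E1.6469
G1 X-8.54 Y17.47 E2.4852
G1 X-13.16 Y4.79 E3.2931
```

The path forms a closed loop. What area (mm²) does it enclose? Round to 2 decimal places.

Apply the shoelace formula to the sequence of (X, Y) vertices; enclosed area = 189.04 mm².

189.04 mm²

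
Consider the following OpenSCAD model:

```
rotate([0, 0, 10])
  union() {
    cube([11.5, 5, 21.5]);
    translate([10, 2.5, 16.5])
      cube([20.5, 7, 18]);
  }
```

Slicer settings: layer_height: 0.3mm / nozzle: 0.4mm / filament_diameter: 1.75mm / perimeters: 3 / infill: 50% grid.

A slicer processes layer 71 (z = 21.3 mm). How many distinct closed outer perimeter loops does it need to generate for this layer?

1

At z = 21.3 mm: the cube is present — its section is the full 11.5×5 rectangle; the cube at (10, 2.5) is present — its section is the full 20.5×7 rectangle; Combining (union): the regions partially overlap (shared area 3.75 mm²), so overlapping operands fuse into one piece — 1 connected region; (whole slice rotated 10° about Z — lengths, areas and connectivity unchanged). The result has 1 disconnected region.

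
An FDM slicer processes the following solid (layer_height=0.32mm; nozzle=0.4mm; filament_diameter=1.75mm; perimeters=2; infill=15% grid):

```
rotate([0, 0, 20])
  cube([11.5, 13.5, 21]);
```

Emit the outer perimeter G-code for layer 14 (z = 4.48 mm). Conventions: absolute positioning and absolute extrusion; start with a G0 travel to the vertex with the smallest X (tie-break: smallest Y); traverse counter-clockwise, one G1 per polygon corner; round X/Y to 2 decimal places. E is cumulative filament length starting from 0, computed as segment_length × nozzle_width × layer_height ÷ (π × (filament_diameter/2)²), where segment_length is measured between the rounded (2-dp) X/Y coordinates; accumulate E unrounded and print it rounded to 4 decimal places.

At z = 4.48 mm: the 11.5×13.5 cube contributes its full rectangle; (whole slice rotated 20° about Z — lengths, areas and connectivity unchanged). The outline is a single polygon with 4 vertices. Extrusion per mm of travel: 0.4 × 0.32 / (π × 0.875²) = 0.053216. Accumulating E over each segment gives final E = 2.6616.

G0 X-4.62 Y12.69 Z4.48
G1 X0.00 Y0.00 E0.7187
G1 X10.81 Y3.93 E1.3308
G1 X6.19 Y16.62 E2.0495
G1 X-4.62 Y12.69 E2.6616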